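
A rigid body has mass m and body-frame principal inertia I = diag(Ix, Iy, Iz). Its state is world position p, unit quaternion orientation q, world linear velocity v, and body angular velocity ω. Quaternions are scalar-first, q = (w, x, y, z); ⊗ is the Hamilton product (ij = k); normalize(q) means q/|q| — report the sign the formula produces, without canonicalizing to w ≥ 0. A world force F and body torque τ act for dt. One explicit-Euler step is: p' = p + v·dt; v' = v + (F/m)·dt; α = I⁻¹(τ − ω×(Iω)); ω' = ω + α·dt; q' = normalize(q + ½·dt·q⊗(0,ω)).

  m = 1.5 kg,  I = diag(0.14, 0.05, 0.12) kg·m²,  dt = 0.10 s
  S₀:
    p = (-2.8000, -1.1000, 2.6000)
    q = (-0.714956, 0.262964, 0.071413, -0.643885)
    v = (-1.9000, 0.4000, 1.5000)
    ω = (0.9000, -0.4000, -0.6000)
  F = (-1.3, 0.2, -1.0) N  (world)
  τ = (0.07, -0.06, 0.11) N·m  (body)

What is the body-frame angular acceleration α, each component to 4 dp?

gyro term ω×Iω = (0.0168, -0.0108, 0.0324)
(τ − ω×Iω)/I = (0.3800, -0.9840, 0.6467)

α = (0.3800, -0.9840, 0.6467)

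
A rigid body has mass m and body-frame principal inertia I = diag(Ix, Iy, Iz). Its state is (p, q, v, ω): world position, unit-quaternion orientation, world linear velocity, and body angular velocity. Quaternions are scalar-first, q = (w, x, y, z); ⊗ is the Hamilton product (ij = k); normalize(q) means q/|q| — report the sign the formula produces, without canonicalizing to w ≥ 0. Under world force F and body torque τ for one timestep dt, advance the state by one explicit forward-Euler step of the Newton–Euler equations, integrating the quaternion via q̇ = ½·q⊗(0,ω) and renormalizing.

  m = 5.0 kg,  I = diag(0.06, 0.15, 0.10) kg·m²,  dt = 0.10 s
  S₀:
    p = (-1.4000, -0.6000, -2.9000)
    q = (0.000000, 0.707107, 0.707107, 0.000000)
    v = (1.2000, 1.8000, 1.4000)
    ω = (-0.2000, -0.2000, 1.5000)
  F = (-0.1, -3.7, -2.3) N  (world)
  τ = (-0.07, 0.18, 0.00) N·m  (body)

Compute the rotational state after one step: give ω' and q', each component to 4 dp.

ω' = (-0.3417, -0.0880, 1.4964)
q' = (0.0141, 0.7579, 0.6522, 0.0000)

precession coupling ω×(Iω) = (0.0150, 0.0120, 0.0036)
α = I⁻¹(τ − ω×Iω) = (-1.4167, 1.1200, -0.0360)
ω + α·dt = (-0.3417, -0.0880, 1.4964)
q⊗(0,ω) = (0.2828428, 1.0606605, -1.0606605, 0.0000000)
q + ½dt·q⊗(0,ω), renormalized = (0.0141, 0.7579, 0.6522, 0.0000)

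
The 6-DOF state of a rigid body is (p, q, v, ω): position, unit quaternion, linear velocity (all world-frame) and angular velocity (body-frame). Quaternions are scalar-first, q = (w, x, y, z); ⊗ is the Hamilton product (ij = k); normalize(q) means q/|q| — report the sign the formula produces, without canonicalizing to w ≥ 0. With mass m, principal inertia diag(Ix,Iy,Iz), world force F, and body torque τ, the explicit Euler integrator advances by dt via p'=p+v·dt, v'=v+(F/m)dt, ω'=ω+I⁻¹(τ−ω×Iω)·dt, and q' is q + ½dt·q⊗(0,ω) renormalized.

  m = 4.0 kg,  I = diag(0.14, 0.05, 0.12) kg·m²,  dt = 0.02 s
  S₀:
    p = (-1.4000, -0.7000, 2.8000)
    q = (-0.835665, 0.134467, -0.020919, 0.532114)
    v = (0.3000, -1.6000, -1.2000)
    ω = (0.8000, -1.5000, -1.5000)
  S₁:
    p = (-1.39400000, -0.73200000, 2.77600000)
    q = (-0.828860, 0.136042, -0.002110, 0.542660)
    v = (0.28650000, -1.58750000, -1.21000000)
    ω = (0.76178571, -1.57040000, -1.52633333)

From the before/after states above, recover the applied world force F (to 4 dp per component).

F = (-2.7000, 2.5000, -2.0000)

Δv = v₁−v₀ = (-0.01350000, 0.01250000, -0.01000000)
F = m·Δv/dt = (-2.7000, 2.5000, -2.0000)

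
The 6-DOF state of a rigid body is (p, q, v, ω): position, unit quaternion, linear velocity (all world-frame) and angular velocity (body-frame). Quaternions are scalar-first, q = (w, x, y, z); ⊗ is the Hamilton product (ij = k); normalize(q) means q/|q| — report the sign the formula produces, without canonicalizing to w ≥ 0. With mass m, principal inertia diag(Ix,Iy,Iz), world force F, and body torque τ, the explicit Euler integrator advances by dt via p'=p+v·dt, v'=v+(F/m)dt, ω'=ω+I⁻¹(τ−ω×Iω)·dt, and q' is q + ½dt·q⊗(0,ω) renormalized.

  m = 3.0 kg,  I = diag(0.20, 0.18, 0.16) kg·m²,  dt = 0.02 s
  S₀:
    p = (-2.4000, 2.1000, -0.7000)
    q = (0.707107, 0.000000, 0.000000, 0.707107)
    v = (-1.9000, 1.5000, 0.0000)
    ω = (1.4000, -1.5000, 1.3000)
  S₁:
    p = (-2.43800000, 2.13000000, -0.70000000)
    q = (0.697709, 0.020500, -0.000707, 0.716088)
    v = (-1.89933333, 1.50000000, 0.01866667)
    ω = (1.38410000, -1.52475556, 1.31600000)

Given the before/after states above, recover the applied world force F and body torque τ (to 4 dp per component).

Δω = ω₁−ω₀ = (-0.01590000, -0.02475556, 0.01600000)
gyro term ω₀×Iω₀ = (0.0390, 0.0728, 0.0420)
I·α + gyro = (-0.1200, -0.1500, 0.1700)
Δv = v₁−v₀ = (0.00066667, 0.00000000, 0.01866667)
F = m·Δv/dt = (0.1000, 0.0000, 2.8000)

F = (0.1000, 0.0000, 2.8000)
τ = (-0.1200, -0.1500, 0.1700)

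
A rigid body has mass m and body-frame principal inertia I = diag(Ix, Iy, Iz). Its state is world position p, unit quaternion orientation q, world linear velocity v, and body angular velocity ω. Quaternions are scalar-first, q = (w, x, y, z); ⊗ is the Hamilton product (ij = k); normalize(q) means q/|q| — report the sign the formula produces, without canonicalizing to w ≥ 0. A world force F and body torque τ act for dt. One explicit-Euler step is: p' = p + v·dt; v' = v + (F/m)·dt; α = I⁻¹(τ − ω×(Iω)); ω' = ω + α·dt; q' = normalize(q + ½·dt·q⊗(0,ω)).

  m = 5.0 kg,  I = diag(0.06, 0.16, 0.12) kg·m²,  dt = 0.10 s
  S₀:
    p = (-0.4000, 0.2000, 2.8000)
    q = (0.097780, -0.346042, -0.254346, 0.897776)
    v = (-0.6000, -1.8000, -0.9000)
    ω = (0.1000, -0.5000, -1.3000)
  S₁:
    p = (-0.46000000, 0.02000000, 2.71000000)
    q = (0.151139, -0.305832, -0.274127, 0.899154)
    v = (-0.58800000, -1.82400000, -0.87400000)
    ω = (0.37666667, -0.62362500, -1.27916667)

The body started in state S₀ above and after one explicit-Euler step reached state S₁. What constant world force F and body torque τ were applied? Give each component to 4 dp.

F = (0.6000, -1.2000, 1.3000)
τ = (0.1400, -0.1900, 0.0200)

Δv = v₁−v₀ = (0.01200000, -0.02400000, 0.02600000)
F = m·Δv/dt = (0.6000, -1.2000, 1.3000)
Δω = ω₁−ω₀ = (0.27666667, -0.12362500, 0.02083333)
τ = I·(Δω/dt) + ω₀×(Iω₀) = (0.1400, -0.1900, 0.0200)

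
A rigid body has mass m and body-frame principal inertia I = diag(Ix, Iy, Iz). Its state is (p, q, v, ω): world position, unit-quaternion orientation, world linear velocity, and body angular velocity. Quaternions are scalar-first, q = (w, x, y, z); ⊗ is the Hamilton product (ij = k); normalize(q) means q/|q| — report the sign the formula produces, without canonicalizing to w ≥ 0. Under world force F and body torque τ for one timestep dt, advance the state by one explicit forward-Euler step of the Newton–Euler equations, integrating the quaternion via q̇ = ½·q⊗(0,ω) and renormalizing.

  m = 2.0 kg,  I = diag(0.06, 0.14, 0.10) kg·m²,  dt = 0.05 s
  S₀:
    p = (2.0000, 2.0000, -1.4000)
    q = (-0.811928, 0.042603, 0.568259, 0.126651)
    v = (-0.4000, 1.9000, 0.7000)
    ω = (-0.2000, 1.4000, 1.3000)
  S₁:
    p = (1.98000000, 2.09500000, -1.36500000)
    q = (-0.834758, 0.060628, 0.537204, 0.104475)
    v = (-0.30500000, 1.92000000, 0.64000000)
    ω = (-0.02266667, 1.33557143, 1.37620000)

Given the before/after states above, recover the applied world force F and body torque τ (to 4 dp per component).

F = (3.8000, 0.8000, -2.4000)
τ = (0.1400, -0.1700, 0.1300)

ω₁ − ω₀ = (0.17733333, -0.06442857, 0.07620000)
gyro term ω₀×Iω₀ = (-0.0728, 0.0104, -0.0224)
I·α + gyro = (0.1400, -0.1700, 0.1300)
v₁ − v₀ = (0.09500000, 0.02000000, -0.06000000)
m·(v₁−v₀)/dt = (3.8000, 0.8000, -2.4000)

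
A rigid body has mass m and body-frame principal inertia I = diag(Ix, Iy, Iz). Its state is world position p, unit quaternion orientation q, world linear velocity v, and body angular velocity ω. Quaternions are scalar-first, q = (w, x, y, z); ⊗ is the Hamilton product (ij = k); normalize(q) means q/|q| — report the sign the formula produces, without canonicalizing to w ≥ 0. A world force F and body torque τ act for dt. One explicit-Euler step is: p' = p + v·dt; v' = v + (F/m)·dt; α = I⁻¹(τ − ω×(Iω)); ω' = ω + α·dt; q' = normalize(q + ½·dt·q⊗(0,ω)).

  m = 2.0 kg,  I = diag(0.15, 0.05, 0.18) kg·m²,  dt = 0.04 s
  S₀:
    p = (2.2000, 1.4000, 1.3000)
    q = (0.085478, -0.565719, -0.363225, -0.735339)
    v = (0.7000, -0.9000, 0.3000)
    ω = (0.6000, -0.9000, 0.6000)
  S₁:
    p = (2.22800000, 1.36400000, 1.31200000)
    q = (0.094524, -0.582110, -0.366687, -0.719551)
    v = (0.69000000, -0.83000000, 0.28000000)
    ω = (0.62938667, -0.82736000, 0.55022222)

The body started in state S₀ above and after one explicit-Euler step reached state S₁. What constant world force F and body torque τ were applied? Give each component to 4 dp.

F = (-0.5000, 3.5000, -1.0000)
τ = (0.0400, 0.0800, -0.1700)

v₁ − v₀ = (-0.01000000, 0.07000000, -0.02000000)
F = m·Δv/dt = (-0.5000, 3.5000, -1.0000)
rate change Δω = (0.02938667, 0.07264000, -0.04977778)
gyro term ω₀×Iω₀ = (-0.0702, -0.0108, 0.0540)
applied torque τ = (0.0400, 0.0800, -0.1700)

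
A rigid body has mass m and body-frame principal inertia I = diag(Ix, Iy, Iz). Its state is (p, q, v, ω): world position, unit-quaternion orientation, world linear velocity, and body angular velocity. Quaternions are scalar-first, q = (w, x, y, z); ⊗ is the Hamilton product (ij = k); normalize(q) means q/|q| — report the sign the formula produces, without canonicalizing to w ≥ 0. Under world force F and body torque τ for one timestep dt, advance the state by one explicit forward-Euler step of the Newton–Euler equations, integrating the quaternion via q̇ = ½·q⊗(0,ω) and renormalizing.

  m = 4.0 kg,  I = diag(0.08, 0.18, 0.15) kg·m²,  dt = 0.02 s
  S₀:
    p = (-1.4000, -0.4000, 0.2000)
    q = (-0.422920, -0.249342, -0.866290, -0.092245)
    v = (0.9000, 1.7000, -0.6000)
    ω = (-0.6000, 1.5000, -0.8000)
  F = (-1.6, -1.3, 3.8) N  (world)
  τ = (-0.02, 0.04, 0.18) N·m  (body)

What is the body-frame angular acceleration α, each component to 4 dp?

α = (-0.7000, 0.4089, 1.8000)

gyro term ω×Iω = (0.0360, -0.0336, -0.0900)
(τ − ω×Iω)/I = (-0.7000, 0.4089, 1.8000)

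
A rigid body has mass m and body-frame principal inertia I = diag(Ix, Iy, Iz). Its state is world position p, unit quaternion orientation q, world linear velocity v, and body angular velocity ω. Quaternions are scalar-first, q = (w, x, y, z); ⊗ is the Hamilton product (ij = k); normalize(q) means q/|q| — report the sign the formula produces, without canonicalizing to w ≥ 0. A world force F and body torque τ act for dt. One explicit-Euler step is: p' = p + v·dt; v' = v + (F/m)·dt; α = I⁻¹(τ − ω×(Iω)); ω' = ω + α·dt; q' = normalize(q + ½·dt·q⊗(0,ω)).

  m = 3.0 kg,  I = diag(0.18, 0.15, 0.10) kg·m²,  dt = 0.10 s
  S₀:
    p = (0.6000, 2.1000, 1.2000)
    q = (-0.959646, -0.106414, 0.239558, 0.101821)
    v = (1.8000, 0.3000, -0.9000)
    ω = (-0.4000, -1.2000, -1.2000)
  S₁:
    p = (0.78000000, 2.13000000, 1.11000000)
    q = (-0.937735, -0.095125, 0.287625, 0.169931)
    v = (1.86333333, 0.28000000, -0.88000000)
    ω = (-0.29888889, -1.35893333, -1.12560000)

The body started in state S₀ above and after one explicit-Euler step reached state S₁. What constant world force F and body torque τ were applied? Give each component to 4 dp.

F = (1.9000, -0.6000, 0.6000)
τ = (0.1100, -0.2000, 0.0600)

v₁ − v₀ = (0.06333333, -0.02000000, 0.02000000)
m·(v₁−v₀)/dt = (1.9000, -0.6000, 0.6000)
Δω = ω₁−ω₀ = (0.10111111, -0.15893333, 0.07440000)
precession coupling = (-0.0720, 0.0384, -0.0144)
τ = I·(Δω/dt) + ω₀×(Iω₀) = (0.1100, -0.2000, 0.0600)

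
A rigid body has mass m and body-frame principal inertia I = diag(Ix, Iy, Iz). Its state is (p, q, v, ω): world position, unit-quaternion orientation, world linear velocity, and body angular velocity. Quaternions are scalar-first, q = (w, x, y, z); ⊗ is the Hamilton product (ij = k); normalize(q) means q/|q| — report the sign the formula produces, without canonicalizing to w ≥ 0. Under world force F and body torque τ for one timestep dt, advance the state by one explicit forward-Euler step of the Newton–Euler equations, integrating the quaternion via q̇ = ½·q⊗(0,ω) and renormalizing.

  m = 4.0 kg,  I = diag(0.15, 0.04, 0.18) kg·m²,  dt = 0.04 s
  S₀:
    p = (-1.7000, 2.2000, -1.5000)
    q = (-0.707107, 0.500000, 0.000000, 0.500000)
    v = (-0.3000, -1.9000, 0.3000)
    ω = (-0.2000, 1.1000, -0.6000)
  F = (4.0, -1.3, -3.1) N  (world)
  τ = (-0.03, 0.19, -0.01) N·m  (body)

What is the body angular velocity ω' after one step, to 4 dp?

angular accel α = (0.4160, 4.8400, -0.1900)
ω + α·dt = (-0.1834, 1.2936, -0.6076)

ω' = (-0.1834, 1.2936, -0.6076)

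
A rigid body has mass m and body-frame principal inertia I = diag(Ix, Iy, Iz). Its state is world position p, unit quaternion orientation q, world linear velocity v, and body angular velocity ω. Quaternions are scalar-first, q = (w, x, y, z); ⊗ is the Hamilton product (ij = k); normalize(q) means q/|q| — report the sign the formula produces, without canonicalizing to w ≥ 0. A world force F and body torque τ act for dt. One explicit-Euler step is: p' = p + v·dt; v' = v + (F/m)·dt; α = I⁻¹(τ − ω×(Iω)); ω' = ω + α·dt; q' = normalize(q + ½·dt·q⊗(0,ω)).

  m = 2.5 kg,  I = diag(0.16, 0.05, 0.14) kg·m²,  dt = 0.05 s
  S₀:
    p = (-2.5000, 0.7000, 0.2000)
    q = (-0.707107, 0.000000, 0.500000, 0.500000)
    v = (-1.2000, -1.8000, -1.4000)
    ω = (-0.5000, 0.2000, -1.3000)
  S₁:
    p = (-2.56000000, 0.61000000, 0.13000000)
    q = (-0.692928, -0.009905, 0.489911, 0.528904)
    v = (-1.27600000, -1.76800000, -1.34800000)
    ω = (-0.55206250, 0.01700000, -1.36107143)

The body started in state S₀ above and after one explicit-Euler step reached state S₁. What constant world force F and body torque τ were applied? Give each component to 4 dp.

rate change Δω = (-0.05206250, -0.18300000, -0.06107143)
gyro term ω₀×Iω₀ = (-0.0234, 0.0130, 0.0110)
I·α + gyro = (-0.1900, -0.1700, -0.1600)
v₁ − v₀ = (-0.07600000, 0.03200000, 0.05200000)
m·(v₁−v₀)/dt = (-3.8000, 1.6000, 2.6000)

F = (-3.8000, 1.6000, 2.6000)
τ = (-0.1900, -0.1700, -0.1600)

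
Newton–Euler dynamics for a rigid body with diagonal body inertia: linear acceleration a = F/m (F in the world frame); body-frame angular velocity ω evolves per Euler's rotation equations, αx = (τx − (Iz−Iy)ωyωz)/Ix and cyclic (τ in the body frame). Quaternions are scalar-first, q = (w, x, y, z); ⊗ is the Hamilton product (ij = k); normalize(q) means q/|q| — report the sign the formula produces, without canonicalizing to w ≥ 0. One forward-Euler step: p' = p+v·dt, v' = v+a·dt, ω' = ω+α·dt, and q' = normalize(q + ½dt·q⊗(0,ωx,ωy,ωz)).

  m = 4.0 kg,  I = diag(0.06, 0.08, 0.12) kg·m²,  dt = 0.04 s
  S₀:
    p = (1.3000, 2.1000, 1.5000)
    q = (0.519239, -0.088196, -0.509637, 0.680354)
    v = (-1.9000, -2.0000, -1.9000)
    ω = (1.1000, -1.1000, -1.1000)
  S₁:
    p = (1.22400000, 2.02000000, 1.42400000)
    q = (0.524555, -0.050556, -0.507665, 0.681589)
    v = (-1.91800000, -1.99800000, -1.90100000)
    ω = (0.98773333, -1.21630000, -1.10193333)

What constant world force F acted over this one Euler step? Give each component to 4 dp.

F = (-1.8000, 0.2000, -0.1000)

velocity change Δv = (-0.01800000, 0.00200000, -0.00100000)
F = m·Δv/dt = (-1.8000, 0.2000, -0.1000)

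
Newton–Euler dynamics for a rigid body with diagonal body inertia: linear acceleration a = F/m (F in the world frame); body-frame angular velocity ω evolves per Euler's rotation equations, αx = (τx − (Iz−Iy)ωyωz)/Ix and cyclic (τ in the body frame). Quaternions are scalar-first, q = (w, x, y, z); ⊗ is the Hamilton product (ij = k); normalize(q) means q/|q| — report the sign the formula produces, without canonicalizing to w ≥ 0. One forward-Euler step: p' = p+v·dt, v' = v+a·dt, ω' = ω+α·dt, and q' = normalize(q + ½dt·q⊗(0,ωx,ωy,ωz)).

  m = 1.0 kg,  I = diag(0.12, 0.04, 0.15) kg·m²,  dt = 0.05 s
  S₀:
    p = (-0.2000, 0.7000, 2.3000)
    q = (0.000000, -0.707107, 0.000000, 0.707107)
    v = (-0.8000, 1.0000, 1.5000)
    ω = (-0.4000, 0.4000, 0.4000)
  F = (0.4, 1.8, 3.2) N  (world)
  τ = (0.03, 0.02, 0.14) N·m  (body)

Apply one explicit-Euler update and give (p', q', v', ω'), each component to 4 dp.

a = F/m = (0.4000, 1.8000, 3.2000)
p' = p + v·dt = (-0.2400, 0.7500, 2.3750)
v + (F/m)dt = (-0.7800, 1.0900, 1.6600)
precession coupling ω×(Iω) = (0.0176, 0.0048, 0.0128)
angular accel α = (0.1033, 0.3800, 0.8480)
ω' = ω + α·dt = (-0.3948, 0.4190, 0.4424)
q⊗(0,ω) = (-0.5656856, -0.2828428, 0.0000000, -0.2828428)
q + ½dt·q⊗(0,ω), renormalized = (-0.0141, -0.7141, 0.0000, 0.6999)

p' = (-0.2400, 0.7500, 2.3750)
q' = (-0.0141, -0.7141, 0.0000, 0.6999)
v' = (-0.7800, 1.0900, 1.6600)
ω' = (-0.3948, 0.4190, 0.4424)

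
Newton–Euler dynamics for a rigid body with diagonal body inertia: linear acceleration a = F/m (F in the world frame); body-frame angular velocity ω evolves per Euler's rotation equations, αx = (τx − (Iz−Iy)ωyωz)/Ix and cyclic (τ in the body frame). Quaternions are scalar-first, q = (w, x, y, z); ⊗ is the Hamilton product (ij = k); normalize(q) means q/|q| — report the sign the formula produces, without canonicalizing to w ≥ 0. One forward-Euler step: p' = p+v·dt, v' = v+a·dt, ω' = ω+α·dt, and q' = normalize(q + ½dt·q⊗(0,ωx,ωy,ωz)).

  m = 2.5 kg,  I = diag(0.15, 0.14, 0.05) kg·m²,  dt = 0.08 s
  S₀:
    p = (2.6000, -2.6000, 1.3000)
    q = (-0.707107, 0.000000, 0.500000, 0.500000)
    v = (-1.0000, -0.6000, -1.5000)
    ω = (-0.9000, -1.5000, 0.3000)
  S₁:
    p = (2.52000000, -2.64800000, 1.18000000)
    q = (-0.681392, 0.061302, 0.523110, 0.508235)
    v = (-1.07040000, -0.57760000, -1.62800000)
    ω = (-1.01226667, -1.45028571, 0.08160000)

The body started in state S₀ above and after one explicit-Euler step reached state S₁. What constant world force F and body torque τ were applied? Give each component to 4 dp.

F = (-2.2000, 0.7000, -4.0000)
τ = (-0.1700, 0.0600, -0.1500)

velocity change Δv = (-0.07040000, 0.02240000, -0.12800000)
applied force F = (-2.2000, 0.7000, -4.0000)
ω₁ − ω₀ = (-0.11226667, 0.04971429, -0.21840000)
applied torque τ = (-0.1700, 0.0600, -0.1500)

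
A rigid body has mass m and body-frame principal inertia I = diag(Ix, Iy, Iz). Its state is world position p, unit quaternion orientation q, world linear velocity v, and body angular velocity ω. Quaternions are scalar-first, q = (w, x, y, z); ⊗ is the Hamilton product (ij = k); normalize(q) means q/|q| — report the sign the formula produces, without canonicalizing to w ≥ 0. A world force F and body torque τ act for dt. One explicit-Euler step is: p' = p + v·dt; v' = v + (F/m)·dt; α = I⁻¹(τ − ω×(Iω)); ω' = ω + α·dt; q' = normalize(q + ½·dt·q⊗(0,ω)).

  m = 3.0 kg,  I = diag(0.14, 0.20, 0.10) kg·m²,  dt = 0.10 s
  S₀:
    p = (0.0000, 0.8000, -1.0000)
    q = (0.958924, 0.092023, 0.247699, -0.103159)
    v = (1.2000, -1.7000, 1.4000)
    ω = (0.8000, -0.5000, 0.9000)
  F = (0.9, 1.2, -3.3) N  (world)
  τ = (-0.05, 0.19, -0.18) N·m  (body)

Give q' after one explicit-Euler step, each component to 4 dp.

2q̇ = q⊗(0,ω) = (0.1430742, 0.9384888, -0.6448099, 0.6188609)
q + ½dt·q⊗(0,ω), renormalized = (0.9640, 0.1387, 0.2150, -0.0721)

q' = (0.9640, 0.1387, 0.2150, -0.0721)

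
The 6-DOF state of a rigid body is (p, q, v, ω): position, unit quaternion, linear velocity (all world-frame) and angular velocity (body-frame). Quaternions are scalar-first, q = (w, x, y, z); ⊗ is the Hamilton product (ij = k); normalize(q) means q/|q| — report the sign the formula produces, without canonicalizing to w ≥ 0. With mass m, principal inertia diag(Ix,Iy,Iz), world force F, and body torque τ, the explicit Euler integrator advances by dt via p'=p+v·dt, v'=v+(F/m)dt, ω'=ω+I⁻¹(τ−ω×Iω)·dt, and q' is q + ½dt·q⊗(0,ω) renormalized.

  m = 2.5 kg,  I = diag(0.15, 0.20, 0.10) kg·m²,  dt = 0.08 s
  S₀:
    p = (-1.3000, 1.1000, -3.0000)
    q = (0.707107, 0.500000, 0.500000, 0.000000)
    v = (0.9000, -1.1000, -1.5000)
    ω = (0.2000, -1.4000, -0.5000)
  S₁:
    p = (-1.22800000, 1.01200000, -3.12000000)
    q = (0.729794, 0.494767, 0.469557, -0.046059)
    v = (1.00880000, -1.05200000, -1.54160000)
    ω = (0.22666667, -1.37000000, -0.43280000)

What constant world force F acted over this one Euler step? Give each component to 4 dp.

velocity change Δv = (0.10880000, 0.04800000, -0.04160000)
F = m·Δv/dt = (3.4000, 1.5000, -1.3000)

F = (3.4000, 1.5000, -1.3000)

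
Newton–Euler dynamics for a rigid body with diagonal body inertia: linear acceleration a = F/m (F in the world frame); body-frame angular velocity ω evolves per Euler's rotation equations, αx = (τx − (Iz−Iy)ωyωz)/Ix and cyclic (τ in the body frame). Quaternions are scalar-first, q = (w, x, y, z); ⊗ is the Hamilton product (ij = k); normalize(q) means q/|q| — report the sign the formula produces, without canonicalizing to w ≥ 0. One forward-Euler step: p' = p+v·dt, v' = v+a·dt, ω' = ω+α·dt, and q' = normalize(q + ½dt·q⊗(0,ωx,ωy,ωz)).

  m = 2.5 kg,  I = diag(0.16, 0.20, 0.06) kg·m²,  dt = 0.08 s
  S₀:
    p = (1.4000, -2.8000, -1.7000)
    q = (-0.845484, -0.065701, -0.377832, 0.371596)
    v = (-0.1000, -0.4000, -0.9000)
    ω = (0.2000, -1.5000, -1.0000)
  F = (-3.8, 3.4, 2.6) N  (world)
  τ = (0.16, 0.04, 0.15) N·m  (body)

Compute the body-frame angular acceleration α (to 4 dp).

α = (2.3125, 0.3000, 2.7000)

gyro term ω×Iω = (-0.2100, -0.0200, -0.0120)
(τ − ω×Iω)/I = (2.3125, 0.3000, 2.7000)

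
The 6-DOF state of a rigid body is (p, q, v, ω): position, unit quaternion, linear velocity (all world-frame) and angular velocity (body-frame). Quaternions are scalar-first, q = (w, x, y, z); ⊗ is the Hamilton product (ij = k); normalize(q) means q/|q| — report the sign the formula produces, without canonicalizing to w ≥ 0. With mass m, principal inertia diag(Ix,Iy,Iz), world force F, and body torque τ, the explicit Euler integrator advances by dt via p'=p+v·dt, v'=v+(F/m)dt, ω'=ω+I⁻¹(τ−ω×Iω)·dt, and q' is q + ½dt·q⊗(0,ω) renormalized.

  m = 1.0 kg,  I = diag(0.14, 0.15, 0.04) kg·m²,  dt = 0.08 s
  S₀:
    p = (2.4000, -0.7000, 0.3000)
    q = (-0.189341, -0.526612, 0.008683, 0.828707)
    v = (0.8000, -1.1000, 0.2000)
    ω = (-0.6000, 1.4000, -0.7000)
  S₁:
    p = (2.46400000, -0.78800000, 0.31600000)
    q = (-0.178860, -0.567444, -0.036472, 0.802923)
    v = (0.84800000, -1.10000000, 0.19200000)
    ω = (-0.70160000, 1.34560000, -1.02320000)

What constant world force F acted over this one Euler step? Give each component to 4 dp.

F = (0.6000, 0.0000, -0.1000)

Δv = v₁−v₀ = (0.04800000, 0.00000000, -0.00800000)
applied force F = (0.6000, 0.0000, -0.1000)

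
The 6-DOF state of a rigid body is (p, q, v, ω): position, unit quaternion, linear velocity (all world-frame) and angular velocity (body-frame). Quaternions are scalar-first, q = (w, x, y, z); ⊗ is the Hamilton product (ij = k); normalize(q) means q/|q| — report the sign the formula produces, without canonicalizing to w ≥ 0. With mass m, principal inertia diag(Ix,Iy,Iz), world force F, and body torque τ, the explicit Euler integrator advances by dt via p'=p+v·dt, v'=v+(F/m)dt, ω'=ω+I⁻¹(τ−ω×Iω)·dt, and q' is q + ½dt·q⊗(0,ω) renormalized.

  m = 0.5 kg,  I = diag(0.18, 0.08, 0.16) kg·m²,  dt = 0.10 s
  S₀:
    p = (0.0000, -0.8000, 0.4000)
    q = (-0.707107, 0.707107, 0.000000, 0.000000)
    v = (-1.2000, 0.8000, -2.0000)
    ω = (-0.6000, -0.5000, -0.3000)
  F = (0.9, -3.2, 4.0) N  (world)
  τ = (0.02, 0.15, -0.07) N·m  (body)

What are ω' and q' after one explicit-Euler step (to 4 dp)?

α = I⁻¹(τ − ω×Iω) = (0.0444, 1.8300, -0.2500)
new body rate ω' = (-0.5956, -0.3170, -0.3250)
q⊗(0,ω) = (0.4242642, 0.4242642, 0.5656856, -0.1414214)
updated quaternion q' = (-0.6853, 0.7277, 0.0283, -0.0071)

ω' = (-0.5956, -0.3170, -0.3250)
q' = (-0.6853, 0.7277, 0.0283, -0.0071)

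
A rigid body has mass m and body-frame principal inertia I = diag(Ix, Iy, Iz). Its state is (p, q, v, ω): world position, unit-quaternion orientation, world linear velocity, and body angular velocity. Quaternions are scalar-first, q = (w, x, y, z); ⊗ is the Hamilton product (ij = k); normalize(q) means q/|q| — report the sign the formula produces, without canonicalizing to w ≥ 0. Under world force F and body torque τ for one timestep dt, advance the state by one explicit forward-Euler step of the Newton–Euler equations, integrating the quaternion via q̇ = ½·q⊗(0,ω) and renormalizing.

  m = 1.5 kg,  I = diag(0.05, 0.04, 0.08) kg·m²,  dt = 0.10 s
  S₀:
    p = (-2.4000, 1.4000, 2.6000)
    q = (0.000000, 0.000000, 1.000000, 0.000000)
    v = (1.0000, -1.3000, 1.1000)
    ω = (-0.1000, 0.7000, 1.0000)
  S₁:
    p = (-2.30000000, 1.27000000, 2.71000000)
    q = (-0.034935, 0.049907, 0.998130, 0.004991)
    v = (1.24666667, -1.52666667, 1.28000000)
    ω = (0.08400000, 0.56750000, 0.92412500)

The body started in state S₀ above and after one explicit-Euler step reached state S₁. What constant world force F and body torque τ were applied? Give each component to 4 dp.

ω₁ − ω₀ = (0.18400000, -0.13250000, -0.07587500)
precession coupling = (0.0280, 0.0030, 0.0007)
I·α + gyro = (0.1200, -0.0500, -0.0600)
v₁ − v₀ = (0.24666667, -0.22666667, 0.18000000)
applied force F = (3.7000, -3.4000, 2.7000)

F = (3.7000, -3.4000, 2.7000)
τ = (0.1200, -0.0500, -0.0600)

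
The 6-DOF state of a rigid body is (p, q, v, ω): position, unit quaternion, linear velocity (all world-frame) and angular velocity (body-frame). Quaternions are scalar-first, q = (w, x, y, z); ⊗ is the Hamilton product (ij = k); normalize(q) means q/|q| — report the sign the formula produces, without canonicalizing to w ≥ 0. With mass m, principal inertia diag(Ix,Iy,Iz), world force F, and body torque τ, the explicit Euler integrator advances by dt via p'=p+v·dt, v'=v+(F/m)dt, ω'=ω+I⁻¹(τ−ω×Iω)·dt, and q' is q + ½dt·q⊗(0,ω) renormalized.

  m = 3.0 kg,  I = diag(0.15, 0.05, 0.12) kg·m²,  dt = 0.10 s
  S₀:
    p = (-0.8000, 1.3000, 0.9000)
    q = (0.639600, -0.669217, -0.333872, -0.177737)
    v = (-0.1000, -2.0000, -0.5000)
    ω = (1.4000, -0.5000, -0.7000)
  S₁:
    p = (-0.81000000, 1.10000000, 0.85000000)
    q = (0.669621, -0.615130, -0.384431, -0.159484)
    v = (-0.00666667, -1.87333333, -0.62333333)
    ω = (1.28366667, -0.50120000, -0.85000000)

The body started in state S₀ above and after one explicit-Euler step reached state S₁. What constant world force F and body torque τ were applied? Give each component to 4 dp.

F = (2.8000, 3.8000, -3.7000)
τ = (-0.1500, -0.0300, -0.1100)

v₁ − v₀ = (0.09333333, 0.12666667, -0.12333333)
m·(v₁−v₀)/dt = (2.8000, 3.8000, -3.7000)
rate change Δω = (-0.11633333, -0.00120000, -0.15000000)
ω₀×(Iω₀) = (0.0245, -0.0294, 0.0700)
applied torque τ = (-0.1500, -0.0300, -0.1100)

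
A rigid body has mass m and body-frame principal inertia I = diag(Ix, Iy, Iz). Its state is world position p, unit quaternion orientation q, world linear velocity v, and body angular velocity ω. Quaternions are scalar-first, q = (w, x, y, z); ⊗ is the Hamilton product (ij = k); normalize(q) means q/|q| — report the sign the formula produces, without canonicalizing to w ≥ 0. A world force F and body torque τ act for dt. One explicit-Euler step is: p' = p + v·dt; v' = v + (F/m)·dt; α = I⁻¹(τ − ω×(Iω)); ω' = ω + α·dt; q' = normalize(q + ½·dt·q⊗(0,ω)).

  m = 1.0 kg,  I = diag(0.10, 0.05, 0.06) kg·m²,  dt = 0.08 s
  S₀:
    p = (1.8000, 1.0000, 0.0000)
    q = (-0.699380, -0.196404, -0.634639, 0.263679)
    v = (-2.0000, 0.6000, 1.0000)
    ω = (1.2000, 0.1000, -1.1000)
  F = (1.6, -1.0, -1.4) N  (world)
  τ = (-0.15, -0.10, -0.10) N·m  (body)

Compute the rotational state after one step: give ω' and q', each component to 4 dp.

α = I⁻¹(τ − ω×Iω) = (-1.4890, -0.9440, -1.5667)
new body rate ω' = (1.0809, 0.0245, -1.2253)
q⊗(0,ω) = (0.5891956, -0.1675210, 0.0304324, 1.5112444)
updated quaternion q' = (-0.6744, -0.2027, -0.6321, 0.3234)

ω' = (1.0809, 0.0245, -1.2253)
q' = (-0.6744, -0.2027, -0.6321, 0.3234)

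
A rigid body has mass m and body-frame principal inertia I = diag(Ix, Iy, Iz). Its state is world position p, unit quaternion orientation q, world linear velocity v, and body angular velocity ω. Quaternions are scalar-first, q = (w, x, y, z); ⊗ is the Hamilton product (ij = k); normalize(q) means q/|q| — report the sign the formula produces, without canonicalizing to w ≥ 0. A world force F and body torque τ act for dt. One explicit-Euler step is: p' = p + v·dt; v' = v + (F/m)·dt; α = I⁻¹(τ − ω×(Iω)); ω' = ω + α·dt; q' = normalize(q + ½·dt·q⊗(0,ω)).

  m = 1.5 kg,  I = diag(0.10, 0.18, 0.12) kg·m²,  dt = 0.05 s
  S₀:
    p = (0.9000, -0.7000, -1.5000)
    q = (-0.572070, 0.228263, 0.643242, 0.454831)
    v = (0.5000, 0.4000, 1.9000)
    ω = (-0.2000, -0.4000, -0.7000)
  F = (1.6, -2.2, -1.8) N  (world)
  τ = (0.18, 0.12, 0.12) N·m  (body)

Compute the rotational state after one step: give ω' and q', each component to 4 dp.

angular accel α = (1.9680, 0.6822, 0.9467)
ω' = ω + α·dt = (-0.1016, -0.3659, -0.6527)
Hamilton product q⊗(0,ω) = (0.6213311, -0.1539230, 0.2976459, 0.4377922)
q' = normalize(q + ½dt·q⊗(0,ω)) = (-0.5564, 0.2244, 0.6505, 0.4657)

ω' = (-0.1016, -0.3659, -0.6527)
q' = (-0.5564, 0.2244, 0.6505, 0.4657)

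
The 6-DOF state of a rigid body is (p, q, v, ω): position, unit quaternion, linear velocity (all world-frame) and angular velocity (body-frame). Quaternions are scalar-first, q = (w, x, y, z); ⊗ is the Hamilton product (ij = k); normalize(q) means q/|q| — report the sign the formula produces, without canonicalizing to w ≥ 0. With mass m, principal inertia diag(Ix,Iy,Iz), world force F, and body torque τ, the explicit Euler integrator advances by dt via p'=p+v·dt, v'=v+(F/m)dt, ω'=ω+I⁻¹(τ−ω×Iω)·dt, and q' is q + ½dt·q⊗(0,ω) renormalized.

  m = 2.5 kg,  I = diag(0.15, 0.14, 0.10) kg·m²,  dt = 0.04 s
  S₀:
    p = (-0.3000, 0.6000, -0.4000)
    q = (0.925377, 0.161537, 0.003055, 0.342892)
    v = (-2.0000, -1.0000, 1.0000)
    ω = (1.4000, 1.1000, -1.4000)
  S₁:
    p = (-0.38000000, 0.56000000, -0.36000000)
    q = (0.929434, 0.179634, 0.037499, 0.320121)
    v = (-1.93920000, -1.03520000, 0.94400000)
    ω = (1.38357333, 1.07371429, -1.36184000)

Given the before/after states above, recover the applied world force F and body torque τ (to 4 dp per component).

F = (3.8000, -2.2000, -3.5000)
τ = (0.0000, -0.1900, 0.0800)

ω₁ − ω₀ = (-0.01642667, -0.02628571, 0.03816000)
gyro term ω₀×Iω₀ = (0.0616, -0.0980, -0.0154)
applied torque τ = (0.0000, -0.1900, 0.0800)
v₁ − v₀ = (0.06080000, -0.03520000, -0.05600000)
F = m·Δv/dt = (3.8000, -2.2000, -3.5000)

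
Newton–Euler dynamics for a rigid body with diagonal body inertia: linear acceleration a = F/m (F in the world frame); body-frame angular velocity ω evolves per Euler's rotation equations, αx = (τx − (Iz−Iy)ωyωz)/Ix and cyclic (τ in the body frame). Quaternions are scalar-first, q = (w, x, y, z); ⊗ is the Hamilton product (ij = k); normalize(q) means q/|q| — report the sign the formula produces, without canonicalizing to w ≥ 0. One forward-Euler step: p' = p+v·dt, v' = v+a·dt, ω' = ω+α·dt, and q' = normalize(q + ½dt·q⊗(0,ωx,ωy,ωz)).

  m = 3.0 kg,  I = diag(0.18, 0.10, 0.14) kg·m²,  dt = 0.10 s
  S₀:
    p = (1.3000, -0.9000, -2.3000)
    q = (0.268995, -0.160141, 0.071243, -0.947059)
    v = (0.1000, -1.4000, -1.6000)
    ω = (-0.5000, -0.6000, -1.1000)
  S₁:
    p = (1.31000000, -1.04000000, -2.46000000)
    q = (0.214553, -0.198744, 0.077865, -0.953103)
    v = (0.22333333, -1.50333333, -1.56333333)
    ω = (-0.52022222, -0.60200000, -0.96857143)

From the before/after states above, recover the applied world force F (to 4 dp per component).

F = (3.7000, -3.1000, 1.1000)

Δv = v₁−v₀ = (0.12333333, -0.10333333, 0.03666667)
m·(v₁−v₀)/dt = (3.7000, -3.1000, 1.1000)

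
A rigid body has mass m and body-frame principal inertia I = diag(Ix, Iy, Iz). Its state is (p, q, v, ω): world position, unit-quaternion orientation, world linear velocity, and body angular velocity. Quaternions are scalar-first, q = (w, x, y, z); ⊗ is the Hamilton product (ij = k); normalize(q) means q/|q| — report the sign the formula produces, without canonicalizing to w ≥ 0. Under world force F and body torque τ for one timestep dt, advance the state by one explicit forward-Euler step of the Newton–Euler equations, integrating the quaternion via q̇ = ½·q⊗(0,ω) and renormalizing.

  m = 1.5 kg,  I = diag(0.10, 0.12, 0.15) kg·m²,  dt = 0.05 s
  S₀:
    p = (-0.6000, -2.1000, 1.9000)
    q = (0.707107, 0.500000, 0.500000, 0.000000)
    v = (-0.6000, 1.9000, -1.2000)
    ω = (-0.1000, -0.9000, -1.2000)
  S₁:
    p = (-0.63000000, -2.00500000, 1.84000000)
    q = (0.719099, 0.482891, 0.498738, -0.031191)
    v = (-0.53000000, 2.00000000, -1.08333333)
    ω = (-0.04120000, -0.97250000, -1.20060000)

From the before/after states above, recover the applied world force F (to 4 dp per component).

F = (2.1000, 3.0000, 3.5000)

v₁ − v₀ = (0.07000000, 0.10000000, 0.11666667)
F = m·Δv/dt = (2.1000, 3.0000, 3.5000)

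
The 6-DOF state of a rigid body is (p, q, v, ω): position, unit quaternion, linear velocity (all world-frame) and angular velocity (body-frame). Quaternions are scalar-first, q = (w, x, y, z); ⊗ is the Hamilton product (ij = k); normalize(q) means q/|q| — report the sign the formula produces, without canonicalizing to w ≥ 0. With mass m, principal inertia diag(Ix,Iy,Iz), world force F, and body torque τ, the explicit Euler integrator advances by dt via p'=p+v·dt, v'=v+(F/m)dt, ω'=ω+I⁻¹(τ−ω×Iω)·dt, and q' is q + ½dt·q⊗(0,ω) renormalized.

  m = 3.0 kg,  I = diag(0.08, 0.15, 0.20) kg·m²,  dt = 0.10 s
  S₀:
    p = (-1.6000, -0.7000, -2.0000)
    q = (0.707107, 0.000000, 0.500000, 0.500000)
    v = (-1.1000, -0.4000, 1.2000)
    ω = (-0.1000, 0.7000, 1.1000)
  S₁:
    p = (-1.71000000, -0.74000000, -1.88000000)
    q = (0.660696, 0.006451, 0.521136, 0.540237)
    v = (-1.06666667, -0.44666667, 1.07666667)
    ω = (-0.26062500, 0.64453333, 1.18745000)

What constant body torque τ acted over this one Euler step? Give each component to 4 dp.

τ = (-0.0900, -0.0700, 0.1700)

ω₁ − ω₀ = (-0.16062500, -0.05546667, 0.08745000)
applied torque τ = (-0.0900, -0.0700, 0.1700)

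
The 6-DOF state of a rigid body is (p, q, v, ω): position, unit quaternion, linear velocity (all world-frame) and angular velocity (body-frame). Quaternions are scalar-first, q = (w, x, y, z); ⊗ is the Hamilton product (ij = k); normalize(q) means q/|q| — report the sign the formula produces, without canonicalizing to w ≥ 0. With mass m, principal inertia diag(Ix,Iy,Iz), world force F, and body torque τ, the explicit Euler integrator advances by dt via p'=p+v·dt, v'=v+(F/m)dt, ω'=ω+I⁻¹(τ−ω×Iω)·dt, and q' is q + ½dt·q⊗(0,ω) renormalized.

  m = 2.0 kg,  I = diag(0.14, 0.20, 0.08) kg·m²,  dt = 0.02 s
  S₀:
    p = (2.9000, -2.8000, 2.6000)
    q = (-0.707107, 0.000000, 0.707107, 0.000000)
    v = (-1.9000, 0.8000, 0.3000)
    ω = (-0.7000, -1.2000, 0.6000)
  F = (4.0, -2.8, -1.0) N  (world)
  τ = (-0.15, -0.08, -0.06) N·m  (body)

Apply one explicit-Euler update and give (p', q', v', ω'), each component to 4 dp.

p' = (2.8620, -2.7840, 2.6060)
q' = (-0.6985, 0.0092, 0.7155, 0.0007)
v' = (-1.8600, 0.7720, 0.2900)
ω' = (-0.7338, -1.2055, 0.5724)

ω×(Iω) gyroscopic = (0.0864, -0.0252, 0.0504)
α = I⁻¹(τ − ω×Iω) = (-1.6886, -0.2740, -1.3800)
new body rate ω' = (-0.7338, -1.2055, 0.5724)
2q̇ = q⊗(0,ω) = (0.8485284, 0.9192391, 0.8485284, 0.0707107)
q + ½dt·q⊗(0,ω), renormalized = (-0.6985, 0.0092, 0.7155, 0.0007)
p + v·dt = (2.8620, -2.7840, 2.6060)
new velocity v' = (-1.8600, 0.7720, 0.2900)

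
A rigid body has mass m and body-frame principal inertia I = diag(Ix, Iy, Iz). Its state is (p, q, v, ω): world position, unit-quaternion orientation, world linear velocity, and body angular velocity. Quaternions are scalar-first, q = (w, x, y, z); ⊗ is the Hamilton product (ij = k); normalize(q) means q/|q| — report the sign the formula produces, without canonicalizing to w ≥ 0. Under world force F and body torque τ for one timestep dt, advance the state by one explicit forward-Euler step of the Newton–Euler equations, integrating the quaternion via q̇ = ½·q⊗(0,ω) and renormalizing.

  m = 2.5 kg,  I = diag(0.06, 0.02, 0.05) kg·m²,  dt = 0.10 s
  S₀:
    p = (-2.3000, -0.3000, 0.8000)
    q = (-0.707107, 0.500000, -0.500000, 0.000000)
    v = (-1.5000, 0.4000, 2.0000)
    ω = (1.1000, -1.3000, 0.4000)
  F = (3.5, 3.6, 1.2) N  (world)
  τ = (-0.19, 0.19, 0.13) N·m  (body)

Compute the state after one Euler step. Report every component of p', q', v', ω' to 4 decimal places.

p' = (-2.4500, -0.2600, 1.0000)
q' = (-0.7642, 0.4494, -0.4623, -0.0191)
v' = (-1.3600, 0.5440, 2.0480)
ω' = (0.8093, -0.3720, 0.5456)

precession coupling ω×(Iω) = (-0.0156, 0.0044, 0.0572)
(τ − ω×Iω)/I = (-2.9067, 9.2800, 1.4560)
new body rate ω' = (0.8093, -0.3720, 0.5456)
q⊗(0,ω) = (-1.2000000, -0.9778177, 0.7192391, -0.3828428)
updated quaternion q' = (-0.7642, 0.4494, -0.4623, -0.0191)
p + v·dt = (-2.4500, -0.2600, 1.0000)
v' = v + a·dt = (-1.3600, 0.5440, 2.0480)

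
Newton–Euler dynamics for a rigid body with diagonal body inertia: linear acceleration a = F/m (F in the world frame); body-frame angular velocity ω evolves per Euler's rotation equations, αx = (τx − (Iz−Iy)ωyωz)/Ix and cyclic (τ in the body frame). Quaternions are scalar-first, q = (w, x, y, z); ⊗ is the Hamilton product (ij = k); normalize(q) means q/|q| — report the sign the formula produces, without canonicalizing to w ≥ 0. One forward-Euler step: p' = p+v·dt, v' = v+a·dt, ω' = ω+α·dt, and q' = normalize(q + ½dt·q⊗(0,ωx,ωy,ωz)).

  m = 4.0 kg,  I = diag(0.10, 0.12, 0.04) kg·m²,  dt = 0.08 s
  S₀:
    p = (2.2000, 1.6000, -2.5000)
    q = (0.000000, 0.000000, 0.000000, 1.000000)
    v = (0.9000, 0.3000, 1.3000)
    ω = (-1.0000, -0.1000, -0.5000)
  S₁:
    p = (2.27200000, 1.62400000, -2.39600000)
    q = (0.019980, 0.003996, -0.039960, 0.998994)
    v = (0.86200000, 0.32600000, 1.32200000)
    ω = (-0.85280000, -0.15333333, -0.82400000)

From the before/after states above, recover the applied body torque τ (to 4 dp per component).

rate change Δω = (0.14720000, -0.05333333, -0.32400000)
gyro term ω₀×Iω₀ = (-0.0040, 0.0300, 0.0020)
I·α + gyro = (0.1800, -0.0500, -0.1600)

τ = (0.1800, -0.0500, -0.1600)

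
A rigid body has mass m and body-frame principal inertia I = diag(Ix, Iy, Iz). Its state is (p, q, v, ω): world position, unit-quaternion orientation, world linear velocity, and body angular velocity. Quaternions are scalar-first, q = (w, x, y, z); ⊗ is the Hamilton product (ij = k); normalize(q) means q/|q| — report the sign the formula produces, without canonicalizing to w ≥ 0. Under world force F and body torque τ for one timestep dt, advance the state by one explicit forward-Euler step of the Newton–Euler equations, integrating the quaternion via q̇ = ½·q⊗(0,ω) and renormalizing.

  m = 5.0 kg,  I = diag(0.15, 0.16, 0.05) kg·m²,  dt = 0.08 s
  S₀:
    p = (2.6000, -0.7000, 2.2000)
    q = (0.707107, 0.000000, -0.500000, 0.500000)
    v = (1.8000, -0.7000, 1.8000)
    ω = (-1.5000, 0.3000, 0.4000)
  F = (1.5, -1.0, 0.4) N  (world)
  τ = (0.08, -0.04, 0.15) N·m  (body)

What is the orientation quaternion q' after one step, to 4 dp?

q' = (0.7037, -0.0563, -0.5205, 0.4804)

2q̇ = q⊗(0,ω) = (-0.0500000, -1.4106605, -0.5378679, -0.4671572)
q + ½dt·q⊗(0,ω), renormalized = (0.7037, -0.0563, -0.5205, 0.4804)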